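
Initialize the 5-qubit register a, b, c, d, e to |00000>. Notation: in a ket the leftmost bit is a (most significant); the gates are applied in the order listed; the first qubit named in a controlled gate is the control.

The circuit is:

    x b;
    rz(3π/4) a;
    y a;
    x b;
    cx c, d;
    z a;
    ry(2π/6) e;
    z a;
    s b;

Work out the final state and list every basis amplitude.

The final amplitudes are sqrt(3)*exp(I*pi/8)/2 on |10000>, exp(I*pi/8)/2 on |10001>, and 0 on every other basis state.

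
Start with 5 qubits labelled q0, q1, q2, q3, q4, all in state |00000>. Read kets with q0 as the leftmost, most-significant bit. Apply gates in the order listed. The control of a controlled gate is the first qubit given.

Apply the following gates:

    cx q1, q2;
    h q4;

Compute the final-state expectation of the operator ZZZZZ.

In the final state, ZZZZZ has expectation 0.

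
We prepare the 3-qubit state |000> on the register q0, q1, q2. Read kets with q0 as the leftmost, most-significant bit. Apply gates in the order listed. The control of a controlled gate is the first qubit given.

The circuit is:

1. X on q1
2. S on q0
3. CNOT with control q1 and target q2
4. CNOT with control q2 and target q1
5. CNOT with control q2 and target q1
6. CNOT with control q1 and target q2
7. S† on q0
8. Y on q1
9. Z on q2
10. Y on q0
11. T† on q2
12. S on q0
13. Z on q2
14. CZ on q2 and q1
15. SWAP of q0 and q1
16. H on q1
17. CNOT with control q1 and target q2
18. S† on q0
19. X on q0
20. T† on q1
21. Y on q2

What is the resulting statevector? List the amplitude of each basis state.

After the circuit, the state carries amplitude -sqrt(2)/2 on |101>, sqrt(2)*exp(3*I*pi/4)/2 on |110>, and 0 on every other basis state.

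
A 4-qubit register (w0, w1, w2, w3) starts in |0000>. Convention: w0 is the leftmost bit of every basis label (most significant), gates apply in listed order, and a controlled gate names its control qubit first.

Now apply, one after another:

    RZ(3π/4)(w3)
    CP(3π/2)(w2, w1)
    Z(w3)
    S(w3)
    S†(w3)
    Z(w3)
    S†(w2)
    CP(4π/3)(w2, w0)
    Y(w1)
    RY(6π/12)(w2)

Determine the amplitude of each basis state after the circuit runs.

The resulting statevector has amplitude sqrt(2)*exp(I*pi/8)/2 on |0100>, sqrt(2)*exp(I*pi/8)/2 on |0110>, and 0 on every other basis state. Key observation: the block from step 3 through step 6 cancels to the identity and can be dropped.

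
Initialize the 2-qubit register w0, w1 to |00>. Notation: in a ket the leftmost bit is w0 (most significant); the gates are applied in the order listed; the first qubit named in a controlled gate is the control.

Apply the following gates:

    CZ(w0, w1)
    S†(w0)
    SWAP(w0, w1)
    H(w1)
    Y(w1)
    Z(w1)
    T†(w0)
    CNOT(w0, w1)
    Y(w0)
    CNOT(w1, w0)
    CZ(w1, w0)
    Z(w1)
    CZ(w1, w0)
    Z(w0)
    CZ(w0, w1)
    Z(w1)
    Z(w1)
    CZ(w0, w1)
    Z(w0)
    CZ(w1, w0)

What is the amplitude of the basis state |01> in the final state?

|01> carries amplitude -sqrt(2)/2 in the final state.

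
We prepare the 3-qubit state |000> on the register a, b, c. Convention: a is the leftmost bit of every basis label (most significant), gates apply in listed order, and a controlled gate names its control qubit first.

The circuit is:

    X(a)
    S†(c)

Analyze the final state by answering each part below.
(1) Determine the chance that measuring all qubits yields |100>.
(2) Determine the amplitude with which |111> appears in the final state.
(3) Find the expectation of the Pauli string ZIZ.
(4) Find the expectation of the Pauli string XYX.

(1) A full measurement returns |100> with probability 1.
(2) The final state's coefficient on |111> equals 0.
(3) The observable ZIZ averages to -1.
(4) The expectation value of XYX is 0.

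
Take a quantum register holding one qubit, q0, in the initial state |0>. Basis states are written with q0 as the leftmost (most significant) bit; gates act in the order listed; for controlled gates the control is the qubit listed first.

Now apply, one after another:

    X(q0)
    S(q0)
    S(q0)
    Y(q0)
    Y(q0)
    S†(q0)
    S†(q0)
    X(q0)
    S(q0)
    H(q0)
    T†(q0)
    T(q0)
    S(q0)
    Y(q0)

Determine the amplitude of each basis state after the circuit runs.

After the circuit, the state carries amplitude sqrt(2)/2 on |0>, sqrt(2)*I/2 on |1>.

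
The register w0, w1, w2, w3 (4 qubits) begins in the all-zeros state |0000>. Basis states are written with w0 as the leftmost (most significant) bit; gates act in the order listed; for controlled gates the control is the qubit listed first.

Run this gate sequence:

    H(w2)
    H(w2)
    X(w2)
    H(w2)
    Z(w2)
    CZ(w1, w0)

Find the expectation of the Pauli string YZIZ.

The observable YZIZ averages to 0. Key observation: gates 2-5 undo each other exactly, leaving only the rest of the circuit to track.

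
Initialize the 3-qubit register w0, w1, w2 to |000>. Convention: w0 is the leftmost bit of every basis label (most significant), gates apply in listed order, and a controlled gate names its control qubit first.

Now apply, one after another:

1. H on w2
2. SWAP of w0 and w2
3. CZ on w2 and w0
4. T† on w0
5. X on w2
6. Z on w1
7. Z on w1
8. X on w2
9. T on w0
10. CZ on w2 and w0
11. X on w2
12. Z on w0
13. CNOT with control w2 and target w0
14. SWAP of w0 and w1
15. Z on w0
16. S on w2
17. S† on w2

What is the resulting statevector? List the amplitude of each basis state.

After the circuit, the state carries amplitude -sqrt(2)/2 on |001>, sqrt(2)/2 on |011>, and 0 on every other basis state.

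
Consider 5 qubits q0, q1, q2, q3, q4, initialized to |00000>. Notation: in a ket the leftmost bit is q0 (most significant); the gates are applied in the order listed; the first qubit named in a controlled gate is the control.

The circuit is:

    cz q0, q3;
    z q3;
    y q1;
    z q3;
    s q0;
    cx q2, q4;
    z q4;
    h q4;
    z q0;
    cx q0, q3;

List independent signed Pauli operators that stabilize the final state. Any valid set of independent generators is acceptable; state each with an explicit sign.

The final state is stabilized by the group generated by +IIIIX, +ZIIII, -IZIII, +IIZII, +IIIZI; other independent generating sets are equally valid.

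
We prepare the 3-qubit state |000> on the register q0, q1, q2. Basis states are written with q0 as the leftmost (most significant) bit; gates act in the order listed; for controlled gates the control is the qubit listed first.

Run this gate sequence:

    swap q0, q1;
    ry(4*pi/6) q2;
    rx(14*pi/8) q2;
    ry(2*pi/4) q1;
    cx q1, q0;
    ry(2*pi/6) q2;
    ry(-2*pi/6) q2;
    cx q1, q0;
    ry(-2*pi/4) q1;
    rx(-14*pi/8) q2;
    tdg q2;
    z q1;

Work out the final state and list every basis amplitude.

The final amplitudes are 1/2 on |000>, -sqrt(3)*exp(3*I*pi/4)/2 on |001>, and 0 on every other basis state. Key observation: steps 3-10 multiply out to the identity, so the circuit reduces to the remaining gates.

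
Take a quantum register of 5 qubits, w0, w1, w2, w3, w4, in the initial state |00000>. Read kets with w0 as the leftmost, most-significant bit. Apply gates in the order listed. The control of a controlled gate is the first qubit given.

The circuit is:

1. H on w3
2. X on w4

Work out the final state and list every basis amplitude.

After the circuit, the state carries amplitude sqrt(2)/2 on |00001>, sqrt(2)/2 on |00011>, and 0 on every other basis state.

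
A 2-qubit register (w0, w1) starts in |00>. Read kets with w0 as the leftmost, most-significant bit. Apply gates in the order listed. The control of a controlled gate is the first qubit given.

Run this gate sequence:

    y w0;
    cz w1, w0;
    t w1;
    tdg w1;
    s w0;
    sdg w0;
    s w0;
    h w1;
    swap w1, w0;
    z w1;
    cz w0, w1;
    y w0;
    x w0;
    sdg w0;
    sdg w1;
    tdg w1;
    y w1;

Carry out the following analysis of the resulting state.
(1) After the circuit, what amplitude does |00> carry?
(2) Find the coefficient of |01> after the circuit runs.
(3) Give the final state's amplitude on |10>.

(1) The final state's coefficient on |00> equals -sqrt(2)*exp(I*pi/4)/2. Key observation: steps 5-6 multiply out to the identity, so the circuit reduces to the remaining gates.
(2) |01> carries amplitude 0 in the final state.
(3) The amplitude on |10> is sqrt(2)*exp(3*I*pi/4)/2.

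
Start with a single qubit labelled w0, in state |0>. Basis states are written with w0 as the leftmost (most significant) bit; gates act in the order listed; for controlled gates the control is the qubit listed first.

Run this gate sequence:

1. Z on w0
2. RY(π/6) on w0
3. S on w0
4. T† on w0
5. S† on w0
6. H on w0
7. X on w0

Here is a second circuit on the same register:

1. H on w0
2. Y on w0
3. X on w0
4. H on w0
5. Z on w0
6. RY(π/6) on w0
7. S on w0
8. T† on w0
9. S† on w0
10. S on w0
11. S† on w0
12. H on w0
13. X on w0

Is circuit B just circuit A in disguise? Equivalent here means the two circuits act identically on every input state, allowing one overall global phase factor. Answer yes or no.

No: there is an input state on which the two circuits produce genuinely different outputs (not merely differing by a phase).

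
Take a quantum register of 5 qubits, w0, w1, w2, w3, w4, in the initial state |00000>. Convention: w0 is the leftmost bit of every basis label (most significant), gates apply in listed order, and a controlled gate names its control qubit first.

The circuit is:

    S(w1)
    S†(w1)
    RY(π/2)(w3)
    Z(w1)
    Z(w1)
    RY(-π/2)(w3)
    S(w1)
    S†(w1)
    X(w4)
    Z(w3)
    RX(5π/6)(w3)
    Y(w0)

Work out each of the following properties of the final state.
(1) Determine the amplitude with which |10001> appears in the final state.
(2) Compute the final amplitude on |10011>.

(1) |10001> carries amplitude I*(-sqrt(2) + sqrt(6))/4 in the final state. Key observation: steps 1-8 multiply out to the identity, so the circuit reduces to the remaining gates.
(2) The final state's coefficient on |10011> equals sqrt(2)/4 + sqrt(6)/4.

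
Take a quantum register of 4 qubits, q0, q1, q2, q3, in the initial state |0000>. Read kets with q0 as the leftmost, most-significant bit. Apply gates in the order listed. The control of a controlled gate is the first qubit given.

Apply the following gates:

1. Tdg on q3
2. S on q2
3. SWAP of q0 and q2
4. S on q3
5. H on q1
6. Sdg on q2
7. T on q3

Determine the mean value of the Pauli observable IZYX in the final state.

In the final state, IZYX has expectation 0.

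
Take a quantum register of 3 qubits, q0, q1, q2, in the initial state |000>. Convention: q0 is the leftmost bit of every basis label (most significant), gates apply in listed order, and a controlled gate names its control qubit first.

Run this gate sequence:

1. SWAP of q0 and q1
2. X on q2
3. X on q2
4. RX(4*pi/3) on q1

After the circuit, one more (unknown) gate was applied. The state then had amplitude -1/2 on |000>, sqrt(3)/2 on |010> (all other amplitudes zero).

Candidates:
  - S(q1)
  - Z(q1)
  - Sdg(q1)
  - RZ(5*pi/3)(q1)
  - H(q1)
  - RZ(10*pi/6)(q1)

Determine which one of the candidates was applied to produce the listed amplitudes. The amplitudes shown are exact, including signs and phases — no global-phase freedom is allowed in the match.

The unique candidate consistent with the amplitudes is S(q1). Key observation: the block from step 2 through step 3 cancels to the identity and can be dropped.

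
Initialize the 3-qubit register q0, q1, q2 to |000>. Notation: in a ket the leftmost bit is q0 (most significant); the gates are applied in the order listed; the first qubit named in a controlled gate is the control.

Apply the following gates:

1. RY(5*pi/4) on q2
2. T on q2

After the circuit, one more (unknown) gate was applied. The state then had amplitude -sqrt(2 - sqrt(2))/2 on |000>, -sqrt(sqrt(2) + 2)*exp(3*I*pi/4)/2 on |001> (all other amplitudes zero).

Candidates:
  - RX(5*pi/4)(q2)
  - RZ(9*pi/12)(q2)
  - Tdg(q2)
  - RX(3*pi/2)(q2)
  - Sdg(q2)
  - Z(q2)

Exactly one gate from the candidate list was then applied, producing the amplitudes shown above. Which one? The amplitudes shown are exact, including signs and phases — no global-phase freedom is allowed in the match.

It was Sdg(q2) that produced the state shown.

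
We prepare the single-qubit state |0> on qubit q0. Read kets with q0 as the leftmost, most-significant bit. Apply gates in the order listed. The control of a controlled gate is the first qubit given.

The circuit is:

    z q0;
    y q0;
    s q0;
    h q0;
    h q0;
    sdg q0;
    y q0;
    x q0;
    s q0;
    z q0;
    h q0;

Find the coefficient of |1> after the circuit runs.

|1> carries amplitude sqrt(2)*I/2 in the final state. Key observation: gates 3-6 undo each other exactly, leaving only the rest of the circuit to track.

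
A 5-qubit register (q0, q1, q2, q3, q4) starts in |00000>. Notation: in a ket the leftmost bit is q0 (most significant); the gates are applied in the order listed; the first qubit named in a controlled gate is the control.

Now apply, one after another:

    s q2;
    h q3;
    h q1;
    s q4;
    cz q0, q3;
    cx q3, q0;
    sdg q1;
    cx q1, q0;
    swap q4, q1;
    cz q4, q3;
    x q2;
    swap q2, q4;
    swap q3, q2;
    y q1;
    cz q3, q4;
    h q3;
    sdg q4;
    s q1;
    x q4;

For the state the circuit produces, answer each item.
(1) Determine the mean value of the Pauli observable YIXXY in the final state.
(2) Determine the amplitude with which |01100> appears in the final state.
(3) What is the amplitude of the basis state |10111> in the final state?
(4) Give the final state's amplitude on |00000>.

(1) The observable YIXXY averages to 0.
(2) The amplitude on |01100> is sqrt(2)/4.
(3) The amplitude on |10111> is 0.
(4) The final state's coefficient on |00000> equals 0.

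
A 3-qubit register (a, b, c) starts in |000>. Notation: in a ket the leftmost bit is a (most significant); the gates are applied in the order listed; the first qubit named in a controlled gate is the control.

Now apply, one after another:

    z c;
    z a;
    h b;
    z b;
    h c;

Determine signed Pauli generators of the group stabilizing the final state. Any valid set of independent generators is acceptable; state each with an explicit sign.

One valid set of independent stabilizer generators is -IXI, +IIX, +ZII (any independent generating set of the same group is equally correct).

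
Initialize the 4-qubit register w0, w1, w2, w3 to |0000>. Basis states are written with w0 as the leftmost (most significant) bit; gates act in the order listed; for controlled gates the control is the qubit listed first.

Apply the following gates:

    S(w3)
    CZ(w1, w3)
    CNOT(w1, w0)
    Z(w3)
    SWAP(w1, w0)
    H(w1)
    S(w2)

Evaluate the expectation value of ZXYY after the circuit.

The expectation value of ZXYY is 0.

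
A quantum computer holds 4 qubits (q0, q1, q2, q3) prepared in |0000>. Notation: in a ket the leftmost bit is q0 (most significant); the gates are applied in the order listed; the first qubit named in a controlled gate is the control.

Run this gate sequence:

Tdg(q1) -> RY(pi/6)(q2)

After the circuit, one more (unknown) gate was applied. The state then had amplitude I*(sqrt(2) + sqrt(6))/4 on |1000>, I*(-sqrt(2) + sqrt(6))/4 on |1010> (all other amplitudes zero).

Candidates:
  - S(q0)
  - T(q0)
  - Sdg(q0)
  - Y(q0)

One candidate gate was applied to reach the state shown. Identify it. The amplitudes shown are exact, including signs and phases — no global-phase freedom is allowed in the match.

The unique candidate consistent with the amplitudes is Y(q0).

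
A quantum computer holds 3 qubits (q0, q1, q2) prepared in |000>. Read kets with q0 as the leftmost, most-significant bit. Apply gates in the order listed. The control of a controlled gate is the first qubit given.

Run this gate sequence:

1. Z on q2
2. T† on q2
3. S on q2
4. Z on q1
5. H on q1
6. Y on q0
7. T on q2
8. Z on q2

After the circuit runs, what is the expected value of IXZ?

The observable IXZ averages to 1.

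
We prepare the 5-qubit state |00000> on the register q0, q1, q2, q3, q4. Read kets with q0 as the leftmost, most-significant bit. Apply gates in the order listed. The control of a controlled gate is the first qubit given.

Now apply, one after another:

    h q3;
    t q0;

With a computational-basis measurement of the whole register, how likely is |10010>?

The probability of measuring |10010> is 0.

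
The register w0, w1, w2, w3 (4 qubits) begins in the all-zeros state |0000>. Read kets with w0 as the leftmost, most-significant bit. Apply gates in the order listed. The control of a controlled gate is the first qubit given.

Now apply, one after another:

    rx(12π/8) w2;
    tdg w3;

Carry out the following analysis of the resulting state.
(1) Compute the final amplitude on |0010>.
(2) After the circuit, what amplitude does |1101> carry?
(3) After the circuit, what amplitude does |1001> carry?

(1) |0010> carries amplitude -sqrt(2)*I/2 in the final state.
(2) |1101> carries amplitude 0 in the final state.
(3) The final state's coefficient on |1001> equals 0.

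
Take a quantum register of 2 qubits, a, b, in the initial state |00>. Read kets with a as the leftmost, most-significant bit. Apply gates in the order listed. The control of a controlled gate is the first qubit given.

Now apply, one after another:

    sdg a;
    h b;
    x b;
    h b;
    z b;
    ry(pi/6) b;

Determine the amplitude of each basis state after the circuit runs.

After the circuit, the state carries amplitude sqrt(2)/4 + sqrt(6)/4 on |00>, -sqrt(2)/4 + sqrt(6)/4 on |01>, 0 on |10>, 0 on |11>. Key observation: the block from step 2 through step 5 cancels to the identity and can be dropped.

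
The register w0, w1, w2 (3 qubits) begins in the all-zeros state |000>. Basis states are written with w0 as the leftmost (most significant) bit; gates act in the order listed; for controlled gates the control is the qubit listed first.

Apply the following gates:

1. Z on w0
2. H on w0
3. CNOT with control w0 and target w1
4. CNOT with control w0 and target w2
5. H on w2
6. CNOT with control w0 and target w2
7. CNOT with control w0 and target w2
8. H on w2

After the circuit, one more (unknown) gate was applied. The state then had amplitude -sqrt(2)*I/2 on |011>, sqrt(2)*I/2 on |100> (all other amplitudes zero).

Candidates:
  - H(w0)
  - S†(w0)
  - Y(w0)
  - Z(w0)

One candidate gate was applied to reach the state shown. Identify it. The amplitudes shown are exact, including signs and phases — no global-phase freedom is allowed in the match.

The applied gate was Y(w0).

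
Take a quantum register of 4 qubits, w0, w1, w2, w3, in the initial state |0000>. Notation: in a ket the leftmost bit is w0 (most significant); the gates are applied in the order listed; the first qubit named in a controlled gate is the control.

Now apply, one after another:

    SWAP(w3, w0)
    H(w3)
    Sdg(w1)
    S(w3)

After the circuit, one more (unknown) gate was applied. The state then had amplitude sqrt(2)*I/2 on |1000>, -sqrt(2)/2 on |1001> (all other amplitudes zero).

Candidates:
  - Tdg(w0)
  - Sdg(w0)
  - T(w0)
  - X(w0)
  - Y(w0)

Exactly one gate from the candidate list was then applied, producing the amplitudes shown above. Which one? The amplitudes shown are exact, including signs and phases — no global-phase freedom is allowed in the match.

The applied gate was Y(w0).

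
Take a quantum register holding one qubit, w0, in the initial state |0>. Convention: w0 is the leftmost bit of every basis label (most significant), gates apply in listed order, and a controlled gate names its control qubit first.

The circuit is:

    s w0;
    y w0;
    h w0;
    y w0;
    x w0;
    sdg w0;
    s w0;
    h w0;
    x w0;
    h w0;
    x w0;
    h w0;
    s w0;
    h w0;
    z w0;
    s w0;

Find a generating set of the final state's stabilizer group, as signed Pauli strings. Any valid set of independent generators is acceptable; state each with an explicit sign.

The stabilizer group can be generated by +Y, among other valid generating sets.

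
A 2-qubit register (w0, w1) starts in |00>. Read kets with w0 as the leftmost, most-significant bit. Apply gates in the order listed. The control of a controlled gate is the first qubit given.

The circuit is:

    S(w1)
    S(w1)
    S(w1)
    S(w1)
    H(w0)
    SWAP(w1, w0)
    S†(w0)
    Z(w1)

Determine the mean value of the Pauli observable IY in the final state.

The expectation value of IY is 0. Key observation: gates 1-4 undo each other exactly, leaving only the rest of the circuit to track.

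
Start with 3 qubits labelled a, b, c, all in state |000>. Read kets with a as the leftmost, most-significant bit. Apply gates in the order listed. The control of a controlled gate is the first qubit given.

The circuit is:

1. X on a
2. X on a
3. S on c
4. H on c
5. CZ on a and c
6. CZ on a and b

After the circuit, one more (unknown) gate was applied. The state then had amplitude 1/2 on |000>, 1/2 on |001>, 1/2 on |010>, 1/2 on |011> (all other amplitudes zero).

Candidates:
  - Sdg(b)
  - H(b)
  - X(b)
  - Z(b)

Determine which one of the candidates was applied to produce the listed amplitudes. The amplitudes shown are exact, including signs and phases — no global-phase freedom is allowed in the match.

It was H(b) that produced the state shown. Key observation: steps 1-2 multiply out to the identity, so the circuit reduces to the remaining gates.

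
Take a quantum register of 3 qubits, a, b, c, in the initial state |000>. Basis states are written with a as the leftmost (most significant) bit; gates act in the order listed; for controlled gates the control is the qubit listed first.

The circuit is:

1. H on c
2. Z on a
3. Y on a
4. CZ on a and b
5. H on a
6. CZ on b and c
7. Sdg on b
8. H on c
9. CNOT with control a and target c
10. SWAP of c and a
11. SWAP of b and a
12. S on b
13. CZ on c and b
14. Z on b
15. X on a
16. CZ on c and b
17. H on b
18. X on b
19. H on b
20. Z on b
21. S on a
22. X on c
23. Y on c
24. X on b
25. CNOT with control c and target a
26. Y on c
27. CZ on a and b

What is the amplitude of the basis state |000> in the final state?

The amplitude on |000> is -sqrt(2)*I/2. Key observation: the block from step 17 through step 20 cancels to the identity and can be dropped.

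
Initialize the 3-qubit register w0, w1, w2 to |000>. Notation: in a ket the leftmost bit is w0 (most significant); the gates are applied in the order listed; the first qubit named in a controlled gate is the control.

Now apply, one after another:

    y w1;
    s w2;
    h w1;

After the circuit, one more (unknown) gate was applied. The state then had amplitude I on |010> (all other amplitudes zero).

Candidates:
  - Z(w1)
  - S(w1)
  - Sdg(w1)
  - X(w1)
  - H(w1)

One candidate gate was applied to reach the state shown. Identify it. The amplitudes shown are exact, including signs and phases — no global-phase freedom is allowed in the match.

The unique candidate consistent with the amplitudes is H(w1).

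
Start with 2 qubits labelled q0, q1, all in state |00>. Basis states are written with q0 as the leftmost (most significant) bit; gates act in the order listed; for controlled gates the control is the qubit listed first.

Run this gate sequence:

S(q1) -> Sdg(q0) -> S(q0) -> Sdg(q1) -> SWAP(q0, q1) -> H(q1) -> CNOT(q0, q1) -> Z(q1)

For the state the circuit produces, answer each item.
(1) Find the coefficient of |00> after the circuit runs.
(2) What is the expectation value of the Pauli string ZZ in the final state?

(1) The amplitude on |00> is sqrt(2)/2. Key observation: the block from step 1 through step 4 cancels to the identity and can be dropped.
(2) The observable ZZ averages to 0.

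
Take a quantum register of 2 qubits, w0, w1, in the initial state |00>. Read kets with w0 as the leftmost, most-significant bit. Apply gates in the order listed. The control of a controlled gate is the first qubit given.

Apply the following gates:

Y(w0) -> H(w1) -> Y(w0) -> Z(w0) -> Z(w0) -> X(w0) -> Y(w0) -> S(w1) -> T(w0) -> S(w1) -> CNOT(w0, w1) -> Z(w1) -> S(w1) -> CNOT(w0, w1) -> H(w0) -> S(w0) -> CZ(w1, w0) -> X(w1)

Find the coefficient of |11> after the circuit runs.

The final state's coefficient on |11> equals 1/2.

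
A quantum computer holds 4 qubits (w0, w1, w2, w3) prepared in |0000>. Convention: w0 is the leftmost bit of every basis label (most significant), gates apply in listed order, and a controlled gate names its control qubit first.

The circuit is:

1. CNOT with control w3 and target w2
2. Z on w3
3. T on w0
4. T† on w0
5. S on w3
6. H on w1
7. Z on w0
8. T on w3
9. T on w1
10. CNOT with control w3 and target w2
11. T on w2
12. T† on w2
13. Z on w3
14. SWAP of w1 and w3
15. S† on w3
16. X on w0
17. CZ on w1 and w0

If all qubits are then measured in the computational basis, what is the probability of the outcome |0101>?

Outcome |0101> occurs with probability 0.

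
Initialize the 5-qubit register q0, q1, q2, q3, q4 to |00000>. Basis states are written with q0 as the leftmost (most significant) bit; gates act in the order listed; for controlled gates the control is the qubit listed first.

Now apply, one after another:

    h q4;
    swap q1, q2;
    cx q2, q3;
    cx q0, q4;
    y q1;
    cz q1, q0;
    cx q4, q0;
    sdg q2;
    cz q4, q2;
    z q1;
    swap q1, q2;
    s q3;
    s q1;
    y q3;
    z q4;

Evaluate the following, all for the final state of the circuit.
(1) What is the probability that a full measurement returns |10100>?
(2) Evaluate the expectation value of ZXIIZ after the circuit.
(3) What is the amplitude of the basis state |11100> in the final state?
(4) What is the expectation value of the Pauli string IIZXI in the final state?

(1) The probability of measuring |10100> is 0.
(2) The observable ZXIIZ averages to 0.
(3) |11100> carries amplitude 0 in the final state.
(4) In the final state, IIZXI has expectation 0.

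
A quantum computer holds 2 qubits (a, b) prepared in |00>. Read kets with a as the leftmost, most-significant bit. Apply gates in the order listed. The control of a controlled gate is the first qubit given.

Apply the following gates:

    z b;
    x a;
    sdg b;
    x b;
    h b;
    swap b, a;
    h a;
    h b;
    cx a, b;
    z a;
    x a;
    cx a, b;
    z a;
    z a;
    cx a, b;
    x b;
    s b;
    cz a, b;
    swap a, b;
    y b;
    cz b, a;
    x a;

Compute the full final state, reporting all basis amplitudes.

The final amplitudes are 0 on |00>, sqrt(2)/2 on |01>, 0 on |10>, -sqrt(2)*I/2 on |11>.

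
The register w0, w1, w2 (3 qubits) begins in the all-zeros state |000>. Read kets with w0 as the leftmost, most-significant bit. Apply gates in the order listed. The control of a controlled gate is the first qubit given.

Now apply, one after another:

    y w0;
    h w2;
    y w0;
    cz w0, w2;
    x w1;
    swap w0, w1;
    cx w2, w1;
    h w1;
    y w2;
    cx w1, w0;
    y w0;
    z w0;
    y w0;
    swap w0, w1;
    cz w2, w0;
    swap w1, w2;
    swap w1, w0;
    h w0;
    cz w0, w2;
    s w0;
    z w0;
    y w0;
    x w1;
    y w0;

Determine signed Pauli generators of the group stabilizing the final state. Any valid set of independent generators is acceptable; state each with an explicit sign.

The final state is stabilized by the group generated by -IXX, -ZII, +IZZ; other independent generating sets are equally valid.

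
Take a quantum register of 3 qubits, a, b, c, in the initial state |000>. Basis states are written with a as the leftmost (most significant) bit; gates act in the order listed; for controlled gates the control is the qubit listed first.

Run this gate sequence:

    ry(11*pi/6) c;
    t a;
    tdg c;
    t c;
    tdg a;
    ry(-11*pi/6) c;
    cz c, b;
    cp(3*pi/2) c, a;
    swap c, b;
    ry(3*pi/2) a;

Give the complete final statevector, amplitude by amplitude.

The final amplitudes are -sqrt(2)/2 on |000>, sqrt(2)/2 on |100>, and 0 on every other basis state. Key observation: steps 1-6 multiply out to the identity, so the circuit reduces to the remaining gates.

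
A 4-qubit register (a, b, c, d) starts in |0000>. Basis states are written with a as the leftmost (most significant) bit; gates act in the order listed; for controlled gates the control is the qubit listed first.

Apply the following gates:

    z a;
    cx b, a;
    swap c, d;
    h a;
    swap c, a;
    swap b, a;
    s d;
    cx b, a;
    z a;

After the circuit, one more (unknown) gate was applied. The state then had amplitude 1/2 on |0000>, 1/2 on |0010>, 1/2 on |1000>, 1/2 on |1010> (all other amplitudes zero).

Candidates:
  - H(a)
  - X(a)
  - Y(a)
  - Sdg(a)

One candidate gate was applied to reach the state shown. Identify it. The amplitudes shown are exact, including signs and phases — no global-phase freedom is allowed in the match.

The applied gate was H(a).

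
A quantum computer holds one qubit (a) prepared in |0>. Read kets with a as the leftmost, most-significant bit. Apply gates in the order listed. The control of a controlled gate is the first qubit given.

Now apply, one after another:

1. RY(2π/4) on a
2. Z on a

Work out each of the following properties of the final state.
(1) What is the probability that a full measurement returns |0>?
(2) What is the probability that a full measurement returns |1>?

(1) Outcome |0> occurs with probability 1/2.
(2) A full measurement returns |1> with probability 1/2.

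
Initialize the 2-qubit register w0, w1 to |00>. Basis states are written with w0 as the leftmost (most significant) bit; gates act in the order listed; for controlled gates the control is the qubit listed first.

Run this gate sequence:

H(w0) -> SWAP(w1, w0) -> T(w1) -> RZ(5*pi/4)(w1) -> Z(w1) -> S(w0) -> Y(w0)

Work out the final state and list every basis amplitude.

After the circuit, the state carries amplitude 0 on |00>, 0 on |01>, -sqrt(2)*exp(7*I*pi/8)/2 on |10>, sqrt(2)*exp(3*I*pi/8)/2 on |11>.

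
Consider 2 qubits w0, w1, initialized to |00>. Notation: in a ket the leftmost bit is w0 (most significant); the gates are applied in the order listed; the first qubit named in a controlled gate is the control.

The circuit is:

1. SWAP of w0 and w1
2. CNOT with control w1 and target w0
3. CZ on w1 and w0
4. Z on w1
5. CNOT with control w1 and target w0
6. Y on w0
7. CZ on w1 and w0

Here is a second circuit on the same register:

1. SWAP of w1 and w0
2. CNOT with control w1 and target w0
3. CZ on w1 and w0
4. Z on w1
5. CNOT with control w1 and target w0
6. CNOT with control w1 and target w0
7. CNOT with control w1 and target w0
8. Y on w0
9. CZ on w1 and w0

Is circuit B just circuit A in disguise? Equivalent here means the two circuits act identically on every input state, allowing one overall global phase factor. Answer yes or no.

Yes — the two circuits implement the same unitary up to a global phase.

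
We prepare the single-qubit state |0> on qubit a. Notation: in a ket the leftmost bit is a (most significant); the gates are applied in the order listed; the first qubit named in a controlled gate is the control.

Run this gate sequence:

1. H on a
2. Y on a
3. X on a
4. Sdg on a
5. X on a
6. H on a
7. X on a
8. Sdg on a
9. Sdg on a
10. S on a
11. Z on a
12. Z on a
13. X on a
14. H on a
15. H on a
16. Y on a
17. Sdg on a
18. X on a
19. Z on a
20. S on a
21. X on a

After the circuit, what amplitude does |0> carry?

The amplitude on |0> is 1/2 + I/2.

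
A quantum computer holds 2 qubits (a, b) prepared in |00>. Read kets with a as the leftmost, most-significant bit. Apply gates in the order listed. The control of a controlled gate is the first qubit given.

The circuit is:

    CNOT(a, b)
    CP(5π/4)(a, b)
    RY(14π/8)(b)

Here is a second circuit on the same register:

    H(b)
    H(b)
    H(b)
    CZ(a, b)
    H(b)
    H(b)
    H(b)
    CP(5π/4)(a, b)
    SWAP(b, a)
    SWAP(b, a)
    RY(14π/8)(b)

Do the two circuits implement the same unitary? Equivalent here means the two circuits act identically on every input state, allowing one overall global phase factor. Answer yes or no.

Yes, they are equivalent — the unitaries differ by at most a global phase.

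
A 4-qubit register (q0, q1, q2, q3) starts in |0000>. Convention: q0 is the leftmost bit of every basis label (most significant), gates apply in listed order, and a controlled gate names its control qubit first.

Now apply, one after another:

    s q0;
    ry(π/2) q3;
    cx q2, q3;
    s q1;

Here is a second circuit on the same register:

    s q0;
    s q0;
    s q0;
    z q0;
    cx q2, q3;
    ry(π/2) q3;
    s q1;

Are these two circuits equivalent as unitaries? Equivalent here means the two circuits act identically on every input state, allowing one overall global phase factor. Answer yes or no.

No: there is an input state on which the two circuits produce genuinely different outputs (not merely differing by a phase).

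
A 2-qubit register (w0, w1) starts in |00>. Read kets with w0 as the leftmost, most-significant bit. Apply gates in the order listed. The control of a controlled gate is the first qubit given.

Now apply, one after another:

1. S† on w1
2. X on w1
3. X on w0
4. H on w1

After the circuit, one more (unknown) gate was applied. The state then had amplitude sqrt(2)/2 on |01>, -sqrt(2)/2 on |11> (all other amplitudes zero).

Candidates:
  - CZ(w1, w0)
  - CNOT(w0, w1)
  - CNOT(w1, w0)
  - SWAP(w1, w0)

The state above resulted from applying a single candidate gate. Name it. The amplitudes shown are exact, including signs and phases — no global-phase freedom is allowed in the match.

The unique candidate consistent with the amplitudes is SWAP(w1, w0).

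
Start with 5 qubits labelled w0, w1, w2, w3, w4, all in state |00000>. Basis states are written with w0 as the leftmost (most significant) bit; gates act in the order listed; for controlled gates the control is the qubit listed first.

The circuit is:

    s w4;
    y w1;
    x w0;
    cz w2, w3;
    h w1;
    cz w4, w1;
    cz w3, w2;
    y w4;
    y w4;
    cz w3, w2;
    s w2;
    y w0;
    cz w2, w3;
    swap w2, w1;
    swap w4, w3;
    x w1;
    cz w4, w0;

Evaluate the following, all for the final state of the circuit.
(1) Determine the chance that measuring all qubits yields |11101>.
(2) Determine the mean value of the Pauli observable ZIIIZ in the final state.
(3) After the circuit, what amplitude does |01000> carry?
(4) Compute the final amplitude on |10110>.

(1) A full measurement returns |11101> with probability 0. Key observation: the block from step 7 through step 10 cancels to the identity and can be dropped.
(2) The expectation value of ZIIIZ is 1.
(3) |01000> carries amplitude sqrt(2)/2 in the final state.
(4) The final state's coefficient on |10110> equals 0.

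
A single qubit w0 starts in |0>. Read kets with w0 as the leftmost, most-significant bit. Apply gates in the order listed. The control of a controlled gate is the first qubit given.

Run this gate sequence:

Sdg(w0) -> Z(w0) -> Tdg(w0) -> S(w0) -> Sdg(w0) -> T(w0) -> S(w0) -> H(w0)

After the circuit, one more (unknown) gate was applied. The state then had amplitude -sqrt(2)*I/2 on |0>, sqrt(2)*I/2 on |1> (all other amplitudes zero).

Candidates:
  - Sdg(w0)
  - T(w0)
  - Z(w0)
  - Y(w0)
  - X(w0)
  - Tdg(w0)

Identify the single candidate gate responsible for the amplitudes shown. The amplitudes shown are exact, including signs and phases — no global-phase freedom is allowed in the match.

It was Y(w0) that produced the state shown. Key observation: the block from step 3 through step 6 cancels to the identity and can be dropped.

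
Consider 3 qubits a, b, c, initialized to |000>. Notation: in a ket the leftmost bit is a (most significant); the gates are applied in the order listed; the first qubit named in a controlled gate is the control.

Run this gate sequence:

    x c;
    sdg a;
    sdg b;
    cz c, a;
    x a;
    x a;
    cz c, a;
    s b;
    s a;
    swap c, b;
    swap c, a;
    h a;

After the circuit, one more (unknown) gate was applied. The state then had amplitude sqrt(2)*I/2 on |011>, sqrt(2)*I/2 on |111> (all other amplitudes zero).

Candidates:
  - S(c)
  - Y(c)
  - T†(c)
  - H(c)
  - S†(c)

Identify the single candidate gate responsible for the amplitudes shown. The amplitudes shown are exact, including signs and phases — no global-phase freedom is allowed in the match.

The applied gate was Y(c). Key observation: gates 2-9 undo each other exactly, leaving only the rest of the circuit to track.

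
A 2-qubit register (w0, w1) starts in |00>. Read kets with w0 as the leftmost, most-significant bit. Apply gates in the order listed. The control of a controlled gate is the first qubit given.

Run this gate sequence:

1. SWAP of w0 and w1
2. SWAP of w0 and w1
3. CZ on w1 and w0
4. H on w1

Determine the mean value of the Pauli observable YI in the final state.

The expectation value of YI is 0. Key observation: gates 1-2 undo each other exactly, leaving only the rest of the circuit to track.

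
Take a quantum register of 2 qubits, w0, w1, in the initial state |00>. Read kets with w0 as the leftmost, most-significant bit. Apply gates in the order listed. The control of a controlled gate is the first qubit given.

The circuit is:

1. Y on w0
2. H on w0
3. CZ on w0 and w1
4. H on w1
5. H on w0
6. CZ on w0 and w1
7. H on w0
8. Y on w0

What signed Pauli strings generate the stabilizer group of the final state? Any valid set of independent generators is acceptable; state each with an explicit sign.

One valid set of independent stabilizer generators is +XI, -IX (any independent generating set of the same group is equally correct).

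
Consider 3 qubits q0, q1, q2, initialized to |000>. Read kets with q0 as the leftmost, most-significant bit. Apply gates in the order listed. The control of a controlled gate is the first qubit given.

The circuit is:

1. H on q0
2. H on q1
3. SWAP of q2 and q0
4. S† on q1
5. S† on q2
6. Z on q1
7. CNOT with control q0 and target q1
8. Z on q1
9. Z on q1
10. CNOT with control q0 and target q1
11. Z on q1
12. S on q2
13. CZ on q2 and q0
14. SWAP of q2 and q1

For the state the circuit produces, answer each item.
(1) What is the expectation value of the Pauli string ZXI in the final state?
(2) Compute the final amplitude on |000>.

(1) In the final state, ZXI has expectation 1.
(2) The amplitude on |000> is 1/2.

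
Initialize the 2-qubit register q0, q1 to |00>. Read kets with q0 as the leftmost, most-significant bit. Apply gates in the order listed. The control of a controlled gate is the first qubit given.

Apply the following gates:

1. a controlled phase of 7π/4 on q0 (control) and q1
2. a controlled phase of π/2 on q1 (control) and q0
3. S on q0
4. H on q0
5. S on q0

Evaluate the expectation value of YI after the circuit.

The expectation value of YI is 1.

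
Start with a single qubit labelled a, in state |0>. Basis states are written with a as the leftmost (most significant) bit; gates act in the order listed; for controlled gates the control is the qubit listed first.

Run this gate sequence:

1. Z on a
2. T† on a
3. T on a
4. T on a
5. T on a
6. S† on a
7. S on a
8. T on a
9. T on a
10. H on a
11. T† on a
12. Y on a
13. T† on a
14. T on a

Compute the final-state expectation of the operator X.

The expectation value of X is -sqrt(2)/2.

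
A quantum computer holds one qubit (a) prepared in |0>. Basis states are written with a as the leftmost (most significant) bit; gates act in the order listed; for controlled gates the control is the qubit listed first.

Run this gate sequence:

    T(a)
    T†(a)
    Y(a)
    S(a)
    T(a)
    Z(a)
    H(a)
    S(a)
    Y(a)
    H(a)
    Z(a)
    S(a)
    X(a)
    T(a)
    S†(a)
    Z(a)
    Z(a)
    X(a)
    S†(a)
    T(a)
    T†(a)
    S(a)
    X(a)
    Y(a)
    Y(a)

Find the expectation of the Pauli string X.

The expectation value of X is sqrt(2)/2.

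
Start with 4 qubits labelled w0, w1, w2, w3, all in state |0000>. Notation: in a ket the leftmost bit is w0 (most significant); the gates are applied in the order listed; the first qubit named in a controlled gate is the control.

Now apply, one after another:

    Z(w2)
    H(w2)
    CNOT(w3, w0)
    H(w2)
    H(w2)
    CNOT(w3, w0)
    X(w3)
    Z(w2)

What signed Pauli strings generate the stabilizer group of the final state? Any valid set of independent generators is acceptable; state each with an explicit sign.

The final state is stabilized by the group generated by -IIXI, +ZIII, +IZII, -IIIZ; other independent generating sets are equally valid. Key observation: the block from step 3 through step 6 cancels to the identity and can be dropped.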